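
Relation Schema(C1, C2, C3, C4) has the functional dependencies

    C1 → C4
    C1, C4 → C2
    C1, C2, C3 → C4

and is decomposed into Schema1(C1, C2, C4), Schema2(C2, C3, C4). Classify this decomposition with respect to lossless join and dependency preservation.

lossy but dependency-preserving

Lossless test: (C2, C4)⁺ = {C2, C4}, which is a superkey of neither fragment — lossy.
Dependency preservation: C1, C2, C3 → C4 is not contained in any single fragment, but the restricted closure of its left-hand side across the fragments still reaches the right-hand side; the remaining FDs each lie inside some fragment. All dependencies are preserved.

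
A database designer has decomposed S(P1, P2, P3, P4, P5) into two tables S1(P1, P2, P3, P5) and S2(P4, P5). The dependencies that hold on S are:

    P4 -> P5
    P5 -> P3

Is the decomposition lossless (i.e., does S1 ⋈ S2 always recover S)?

Common attributes: S1 ∩ S2 = {P5}.
Closure of {P5}: P5 → P3 applies, adding P3. So (P5)⁺ = {P3, P5}.
The closure contains neither all of S1 = {P1, P2, P3, P5} nor all of S2 = {P4, P5}, so the common attributes are not a superkey of either fragment. The join is lossy.

No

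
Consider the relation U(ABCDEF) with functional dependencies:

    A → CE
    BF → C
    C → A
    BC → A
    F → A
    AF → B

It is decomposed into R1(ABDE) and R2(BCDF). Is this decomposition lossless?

Common attributes: R1 ∩ R2 = {BD}.
No dependency enlarges {BD}, so (BD)⁺ = {BD}.
The closure contains neither all of R1 = {ABDE} nor all of R2 = {BCDF}, so the common attributes are not a superkey of either fragment. The join is lossy.

No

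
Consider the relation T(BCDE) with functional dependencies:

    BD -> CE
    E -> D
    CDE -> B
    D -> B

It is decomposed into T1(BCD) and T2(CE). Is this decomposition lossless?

No

Common attributes: T1 ∩ T2 = {C}.
No dependency enlarges {C}, so (C)⁺ = {C}.
The closure contains neither all of T1 = {BCD} nor all of T2 = {CE}, so the common attributes are not a superkey of either fragment. The join is lossy.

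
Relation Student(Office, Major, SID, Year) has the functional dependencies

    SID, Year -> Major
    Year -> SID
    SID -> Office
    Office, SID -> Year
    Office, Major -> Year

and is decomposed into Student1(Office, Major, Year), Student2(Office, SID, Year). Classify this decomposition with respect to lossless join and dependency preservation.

Lossless test: (Office, Year)⁺ = {Office, Major, SID, Year}, which contains all of one fragment — lossless.
Dependency preservation: SID, Year → Major is not contained in any single fragment, but the restricted closure of its left-hand side across the fragments still reaches the right-hand side; the remaining FDs each lie inside some fragment. All dependencies are preserved.

lossless and dependency-preserving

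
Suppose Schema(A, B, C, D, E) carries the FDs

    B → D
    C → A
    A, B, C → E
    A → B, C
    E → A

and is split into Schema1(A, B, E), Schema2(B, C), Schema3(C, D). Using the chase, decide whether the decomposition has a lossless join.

Chase test. Columns are A, B, C, D, E; row i has aⱼ where attribute j ∈ Schemai, else bᵢⱼ.
Initial tableau (one row per fragment):
  row 1: a1 a2 b13 b14 a5
  row 2: b21 a2 a3 b24 b25
  row 3: b31 b32 a3 a4 b35
Rows 1 and 2 agree on B; apply B→D and equate their D entries.
Rows 2 and 3 agree on C; apply C→A and equate their A entries.
Rows 2 and 3 agree on A; apply A→B, C and equate their B, C entries.
Rows 1 and 3 agree on B; apply B→D and equate their D entries.
Rows 2 and 3 agree on A, B, C; apply A, B, C→E and equate their E entries.
No row becomes fully distinguished — the join is lossy.

No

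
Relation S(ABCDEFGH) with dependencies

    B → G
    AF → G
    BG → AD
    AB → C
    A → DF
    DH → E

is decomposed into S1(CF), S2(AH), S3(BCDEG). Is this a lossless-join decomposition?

No

Chase test. Columns are ABCDEFGH; row i has aⱼ where attribute j ∈ Si, else bᵢⱼ.
Initial tableau (one row per fragment):
  row 1: b11 b12 a3 b14 b15 a6 b17 b18
  row 2: a1 b22 b23 b24 b25 b26 b27 a8
  row 3: b31 a2 a3 a4 a5 b36 a7 b38
No row becomes fully distinguished — the join is lossy.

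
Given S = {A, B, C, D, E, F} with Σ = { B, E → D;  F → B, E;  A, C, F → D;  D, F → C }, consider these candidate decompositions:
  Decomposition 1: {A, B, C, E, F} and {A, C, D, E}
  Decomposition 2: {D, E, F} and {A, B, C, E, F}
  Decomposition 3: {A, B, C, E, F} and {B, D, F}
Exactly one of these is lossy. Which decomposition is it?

Decomposition 1

Decomposition 1: common = {A, C, E}, closure = {A, C, E} → lossy.
Decomposition 2: common = {E, F}, closure = {B, C, D, E, F} → lossless.
Decomposition 3: common = {B, F}, closure = {B, C, D, E, F} → lossless.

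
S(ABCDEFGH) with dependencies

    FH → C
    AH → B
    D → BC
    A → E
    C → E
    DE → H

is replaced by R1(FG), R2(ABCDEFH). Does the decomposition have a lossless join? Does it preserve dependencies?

lossy but dependency-preserving

Lossless test: (F)⁺ = {F}, which is a superkey of neither fragment — lossy.
Dependency preservation: every FD's attributes lie within a single fragment, so each can be enforced locally — preserved.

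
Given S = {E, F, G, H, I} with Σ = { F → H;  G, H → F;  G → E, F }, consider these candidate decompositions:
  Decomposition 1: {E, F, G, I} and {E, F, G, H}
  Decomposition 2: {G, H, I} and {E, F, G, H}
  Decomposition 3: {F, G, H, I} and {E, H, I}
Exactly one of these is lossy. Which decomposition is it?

Decomposition 1: common = {E, F, G}, closure = {E, F, G, H} → lossless.
Decomposition 2: common = {G, H}, closure = {E, F, G, H} → lossless.
Decomposition 3: common = {H, I}, closure = {H, I} → lossy.

Decomposition 3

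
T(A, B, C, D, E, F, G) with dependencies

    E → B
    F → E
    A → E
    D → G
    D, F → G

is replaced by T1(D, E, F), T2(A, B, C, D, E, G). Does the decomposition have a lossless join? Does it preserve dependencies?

lossy but dependency-preserving

Lossless test: (D, E)⁺ = {B, D, E, G}, which is a superkey of neither fragment — lossy.
Dependency preservation: D, F → G is not contained in any single fragment, but the restricted closure of its left-hand side across the fragments still reaches the right-hand side; the remaining FDs each lie inside some fragment. All dependencies are preserved.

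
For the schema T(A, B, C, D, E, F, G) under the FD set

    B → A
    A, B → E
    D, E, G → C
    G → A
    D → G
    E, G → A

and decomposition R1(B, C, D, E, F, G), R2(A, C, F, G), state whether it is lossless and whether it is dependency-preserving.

lossless but not dependency-preserving

Lossless test: (C, F, G)⁺ = {A, C, F, G}, which contains all of one fragment — lossless.
Dependency preservation: the restricted closure of {B} across the fragments never reaches {A}, so B → A cannot be enforced without a join — not preserved.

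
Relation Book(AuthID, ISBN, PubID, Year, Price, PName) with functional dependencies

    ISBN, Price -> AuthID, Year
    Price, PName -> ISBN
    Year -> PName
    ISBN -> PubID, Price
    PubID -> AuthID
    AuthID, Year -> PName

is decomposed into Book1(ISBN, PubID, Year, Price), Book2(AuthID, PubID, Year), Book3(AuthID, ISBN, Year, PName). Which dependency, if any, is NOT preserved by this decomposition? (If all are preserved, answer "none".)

Check Price, PName → ISBN: no single fragment contains all of {ISBN, Price, PName}, and the restricted closure of {Price, PName} across the fragments never reaches {ISBN}.
ISBN, Price → AuthID, Year is preserved.
Year → PName is preserved.
ISBN → PubID, Price is preserved.
PubID → AuthID is preserved.
AuthID, Year → PName is preserved.

Price, PName -> ISBN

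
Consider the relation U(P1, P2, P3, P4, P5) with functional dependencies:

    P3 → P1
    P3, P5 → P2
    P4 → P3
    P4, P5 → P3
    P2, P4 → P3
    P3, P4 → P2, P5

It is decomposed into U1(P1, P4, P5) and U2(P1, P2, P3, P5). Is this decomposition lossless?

Common attributes: U1 ∩ U2 = {P1, P5}.
No dependency enlarges {P1, P5}, so (P1, P5)⁺ = {P1, P5}.
The closure contains neither all of U1 = {P1, P4, P5} nor all of U2 = {P1, P2, P3, P5}, so the common attributes are not a superkey of either fragment. The join is lossy.

No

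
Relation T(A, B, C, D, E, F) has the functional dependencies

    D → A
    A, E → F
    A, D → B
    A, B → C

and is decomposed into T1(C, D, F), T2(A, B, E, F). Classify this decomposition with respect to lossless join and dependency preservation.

lossy and not dependency-preserving

Lossless test: (F)⁺ = {F}, which is a superkey of neither fragment — lossy.
Dependency preservation: the restricted closure of {D} across the fragments never reaches {A}, so D → A cannot be enforced without a join — not preserved.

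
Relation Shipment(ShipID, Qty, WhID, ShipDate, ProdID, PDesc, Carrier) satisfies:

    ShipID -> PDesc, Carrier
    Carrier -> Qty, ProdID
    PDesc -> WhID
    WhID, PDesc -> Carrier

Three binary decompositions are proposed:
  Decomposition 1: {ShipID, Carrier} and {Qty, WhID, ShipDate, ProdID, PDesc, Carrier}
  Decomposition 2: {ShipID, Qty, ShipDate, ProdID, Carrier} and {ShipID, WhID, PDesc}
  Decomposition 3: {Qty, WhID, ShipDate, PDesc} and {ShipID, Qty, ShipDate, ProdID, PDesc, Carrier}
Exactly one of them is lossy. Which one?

Decomposition 1

Decomposition 1: common = {Carrier}, closure = {Qty, ProdID, Carrier} → lossy.
Decomposition 2: common = {ShipID}, closure = {ShipID, Qty, WhID, ProdID, PDesc, Carrier} → lossless.
Decomposition 3: common = {Qty, ShipDate, PDesc}, closure = {Qty, WhID, ShipDate, ProdID, PDesc, Carrier} → lossless.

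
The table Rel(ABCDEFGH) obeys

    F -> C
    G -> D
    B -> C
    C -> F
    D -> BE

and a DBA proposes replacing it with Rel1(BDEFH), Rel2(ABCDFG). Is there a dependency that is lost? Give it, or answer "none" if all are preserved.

F → C lies within Rel2.
G → D lies within Rel2.
B → C lies within Rel2.
C → F lies within Rel2.
D → BE lies within Rel1.
Every dependency is enforceable on the fragments, so the decomposition is dependency-preserving.

none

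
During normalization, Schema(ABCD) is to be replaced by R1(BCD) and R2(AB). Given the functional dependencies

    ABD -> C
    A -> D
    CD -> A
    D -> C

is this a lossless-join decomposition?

Common attributes: R1 ∩ R2 = {B}.
No dependency enlarges {B}, so (B)⁺ = {B}.
The closure contains neither all of R1 = {BCD} nor all of R2 = {AB}, so the common attributes are not a superkey of either fragment. The join is lossy.

No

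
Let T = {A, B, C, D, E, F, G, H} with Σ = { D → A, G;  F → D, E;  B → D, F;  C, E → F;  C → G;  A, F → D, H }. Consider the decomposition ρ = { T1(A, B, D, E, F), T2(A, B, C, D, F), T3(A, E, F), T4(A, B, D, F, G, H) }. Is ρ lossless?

Chase test. Columns are A, B, C, D, E, F, G, H; row i has aⱼ where attribute j ∈ Ti, else bᵢⱼ.
Initial tableau (one row per fragment):
  row 1: a1 a2 b13 a4 a5 a6 b17 b18
  row 2: a1 a2 a3 a4 b25 a6 b27 b28
  row 3: a1 b32 b33 b34 a5 a6 b37 b38
  row 4: a1 a2 b43 a4 b45 a6 a7 a8
Rows 1 and 2 agree on D; apply D→A, G and equate their A, G entries.
Rows 1 and 4 agree on D; apply D→A, G and equate their A, G entries.
Rows 1 and 2 agree on F; apply F→D, E and equate their D, E entries.
Rows 1 and 3 agree on F; apply F→D, E and equate their D, E entries.
Rows 1 and 4 agree on F; apply F→D, E and equate their D, E entries.
Rows 1 and 2 agree on A, F; apply A, F→D, H and equate their D, H entries.
Rows 1 and 3 agree on A, F; apply A, F→D, H and equate their D, H entries.
Rows 1 and 4 agree on A, F; apply A, F→D, H and equate their D, H entries.
Rows 1 and 3 agree on D; apply D→A, G and equate their A, G entries.
Row 2 is now all distinguished symbols — the join is lossless.

Yes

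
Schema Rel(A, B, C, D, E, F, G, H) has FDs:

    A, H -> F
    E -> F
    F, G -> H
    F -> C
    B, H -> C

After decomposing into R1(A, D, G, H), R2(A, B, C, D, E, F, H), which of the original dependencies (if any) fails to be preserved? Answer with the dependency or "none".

Check F, G → H: no single fragment contains all of {F, G, H}, and the restricted closure of {F, G} across the fragments never reaches {H}.
A, H → F is preserved.
E → F is preserved.
F → C is preserved.
B, H → C is preserved.

F, G -> H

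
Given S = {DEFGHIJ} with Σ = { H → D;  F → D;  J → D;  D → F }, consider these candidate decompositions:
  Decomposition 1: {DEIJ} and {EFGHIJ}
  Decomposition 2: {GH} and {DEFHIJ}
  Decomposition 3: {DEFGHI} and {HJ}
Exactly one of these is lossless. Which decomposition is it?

Decomposition 1: common = {EIJ}, closure = {DEFIJ} → lossless.
Decomposition 2: common = {H}, closure = {DFH} → lossy.
Decomposition 3: common = {H}, closure = {DFH} → lossy.

Decomposition 1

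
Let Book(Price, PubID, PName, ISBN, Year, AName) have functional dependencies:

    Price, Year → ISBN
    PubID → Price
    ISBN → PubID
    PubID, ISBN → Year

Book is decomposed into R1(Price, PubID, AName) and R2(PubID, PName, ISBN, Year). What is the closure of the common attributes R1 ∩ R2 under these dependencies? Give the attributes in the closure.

Price, PubID

R1 ∩ R2 = {PubID}.
PubID → Price applies, adding Price
Closure: {Price, PubID}.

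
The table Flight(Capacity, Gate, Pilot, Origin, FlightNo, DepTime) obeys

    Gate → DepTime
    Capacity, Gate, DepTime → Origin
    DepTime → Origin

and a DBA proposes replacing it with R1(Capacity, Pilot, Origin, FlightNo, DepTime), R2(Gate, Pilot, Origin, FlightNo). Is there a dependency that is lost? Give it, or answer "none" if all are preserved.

Check Gate → DepTime: no single fragment contains all of {Gate, DepTime}, and the restricted closure of {Gate} across the fragments never reaches {DepTime}.
Capacity, Gate, DepTime → Origin is preserved.
DepTime → Origin is preserved.

Gate → DepTime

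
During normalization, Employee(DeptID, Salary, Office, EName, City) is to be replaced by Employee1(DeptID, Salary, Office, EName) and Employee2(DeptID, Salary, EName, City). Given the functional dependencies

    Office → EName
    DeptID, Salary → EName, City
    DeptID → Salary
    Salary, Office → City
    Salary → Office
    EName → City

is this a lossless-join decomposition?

Yes

Common attributes: Employee1 ∩ Employee2 = {DeptID, Salary, EName}.
Closure of {DeptID, Salary, EName}: DeptID, Salary → EName, City applies, adding City; Salary → Office applies, adding Office. So (DeptID, Salary, EName)⁺ = {DeptID, Salary, Office, EName, City}.
This closure contains every attribute of Employee1, so Employee1 ∩ Employee2 → Employee1. The join is lossless.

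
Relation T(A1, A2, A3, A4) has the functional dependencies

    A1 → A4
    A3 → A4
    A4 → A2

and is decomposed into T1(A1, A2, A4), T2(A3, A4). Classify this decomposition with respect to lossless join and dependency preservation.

lossy but dependency-preserving

Lossless test: (A4)⁺ = {A2, A4}, which is a superkey of neither fragment — lossy.
Dependency preservation: every FD's attributes lie within a single fragment, so each can be enforced locally — preserved.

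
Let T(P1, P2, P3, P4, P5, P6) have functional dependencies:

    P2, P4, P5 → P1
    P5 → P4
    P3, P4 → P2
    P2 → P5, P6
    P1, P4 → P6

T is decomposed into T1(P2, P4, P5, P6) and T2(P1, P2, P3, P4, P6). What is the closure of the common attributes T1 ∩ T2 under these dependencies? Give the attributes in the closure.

P1, P2, P4, P5, P6

T1 ∩ T2 = {P2, P4, P6}.
P2 → P5, P6 applies, adding P5
P2, P4, P5 → P1 applies, adding P1
Closure: {P1, P2, P4, P5, P6}.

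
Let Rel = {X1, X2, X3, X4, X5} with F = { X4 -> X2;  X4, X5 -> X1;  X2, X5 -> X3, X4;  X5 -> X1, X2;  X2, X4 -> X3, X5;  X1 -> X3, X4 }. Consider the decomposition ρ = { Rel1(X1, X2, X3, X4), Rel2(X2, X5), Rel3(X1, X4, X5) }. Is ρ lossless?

Yes

Chase test. Columns are X1, X2, X3, X4, X5; row i has aⱼ where attribute j ∈ Reli, else bᵢⱼ.
Initial tableau (one row per fragment):
  row 1: a1 a2 a3 a4 b15
  row 2: b21 a2 b23 b24 a5
  row 3: a1 b32 b33 a4 a5
Rows 1 and 3 agree on X4; apply X4→X2 and equate their X2 entries.
Rows 2 and 3 agree on X2, X5; apply X2, X5→X3, X4 and equate their X3, X4 entries.
Rows 2 and 3 agree on X5; apply X5→X1, X2 and equate their X1, X2 entries.
Rows 1 and 2 agree on X2, X4; apply X2, X4→X3, X5 and equate their X3, X5 entries.
Row 1 is now all distinguished symbols — the join is lossless.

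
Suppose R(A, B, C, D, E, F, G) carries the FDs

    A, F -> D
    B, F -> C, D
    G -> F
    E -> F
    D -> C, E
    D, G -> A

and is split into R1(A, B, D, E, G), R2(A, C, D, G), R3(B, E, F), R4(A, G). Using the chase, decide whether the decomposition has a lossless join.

Chase test. Columns are A, B, C, D, E, F, G; row i has aⱼ where attribute j ∈ Ri, else bᵢⱼ.
Initial tableau (one row per fragment):
  row 1: a1 a2 b13 a4 a5 b16 a7
  row 2: a1 b22 a3 a4 b25 b26 a7
  row 3: b31 a2 b33 b34 a5 a6 b37
  row 4: a1 b42 b43 b44 b45 b46 a7
Rows 1 and 2 agree on G; apply G→F and equate their F entries.
Rows 1 and 4 agree on G; apply G→F and equate their F entries.
Rows 1 and 3 agree on E; apply E→F and equate their F entries.
Rows 1 and 2 agree on D; apply D→C, E and equate their C, E entries.
Rows 1 and 4 agree on A, F; apply A, F→D and equate their D entries.
Rows 1 and 3 agree on B, F; apply B, F→C, D and equate their C, D entries.
Rows 1 and 4 agree on D; apply D→C, E and equate their C, E entries.
Row 1 is now all distinguished symbols — the join is lossless.

Yes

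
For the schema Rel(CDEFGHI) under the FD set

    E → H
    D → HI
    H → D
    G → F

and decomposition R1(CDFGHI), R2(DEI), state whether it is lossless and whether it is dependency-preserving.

Lossless test: (DI)⁺ = {DHI}, which is a superkey of neither fragment — lossy.
Dependency preservation: E → H is not contained in any single fragment, but the restricted closure of its left-hand side across the fragments still reaches the right-hand side; the remaining FDs each lie inside some fragment. All dependencies are preserved.

lossy but dependency-preserving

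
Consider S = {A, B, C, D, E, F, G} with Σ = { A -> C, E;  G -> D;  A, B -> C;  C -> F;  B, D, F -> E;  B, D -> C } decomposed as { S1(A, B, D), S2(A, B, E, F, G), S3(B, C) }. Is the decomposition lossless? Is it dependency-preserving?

Lossless test (chase): Rows 1 and 2 agree on A; apply A→C, E and equate their C, E entries. Rows 1 and 2 agree on C; apply C→F and equate their F entries. No row becomes fully distinguished — the join is lossy.
Dependency preservation: the restricted closure of {A} across the fragments never reaches {C, E}, so A → C, E cannot be enforced without a join — not preserved.

lossy and not dependency-preserving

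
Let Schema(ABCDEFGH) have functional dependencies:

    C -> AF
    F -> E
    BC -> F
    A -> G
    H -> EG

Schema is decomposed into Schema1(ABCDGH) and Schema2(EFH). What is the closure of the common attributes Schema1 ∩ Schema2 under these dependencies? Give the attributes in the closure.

Schema1 ∩ Schema2 = {H}.
H → EG applies, adding EG
Closure: {EGH}.

EGH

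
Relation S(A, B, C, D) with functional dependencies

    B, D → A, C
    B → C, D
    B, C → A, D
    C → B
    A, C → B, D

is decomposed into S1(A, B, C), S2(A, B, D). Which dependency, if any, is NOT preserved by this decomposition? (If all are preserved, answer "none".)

B, D → A, C: restricted closure across fragments reaches A, C.
B → C, D: restricted closure across fragments reaches C, D.
B, C → A, D: restricted closure across fragments reaches A, D.
C → B lies within S1.
A, C → B, D: restricted closure across fragments reaches B, D.
Every dependency is enforceable on the fragments, so the decomposition is dependency-preserving.

none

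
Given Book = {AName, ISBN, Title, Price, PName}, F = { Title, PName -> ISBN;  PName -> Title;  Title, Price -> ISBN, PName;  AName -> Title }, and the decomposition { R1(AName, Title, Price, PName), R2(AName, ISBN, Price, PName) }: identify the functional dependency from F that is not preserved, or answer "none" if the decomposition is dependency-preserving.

Title, PName → ISBN: restricted closure across fragments reaches ISBN.
PName → Title lies within R1.
Title, Price → ISBN, PName: restricted closure across fragments reaches ISBN, PName.
AName → Title lies within R1.
Every dependency is enforceable on the fragments, so the decomposition is dependency-preserving.

none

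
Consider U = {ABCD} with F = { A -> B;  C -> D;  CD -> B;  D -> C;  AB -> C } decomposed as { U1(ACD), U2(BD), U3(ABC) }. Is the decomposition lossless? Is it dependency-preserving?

Lossless test (chase): Rows 1 and 3 agree on A; apply A→B and equate their B entries. Rows 1 and 3 agree on C; apply C→D and equate their D entries. Rows 1 and 2 agree on D; apply D→C and equate their C entries. Row 1 is now all distinguished symbols — the join is lossless.
Dependency preservation: CD → B is not contained in any single fragment, but the restricted closure of its left-hand side across the fragments still reaches the right-hand side; the remaining FDs each lie inside some fragment. All dependencies are preserved.

lossless and dependency-preserving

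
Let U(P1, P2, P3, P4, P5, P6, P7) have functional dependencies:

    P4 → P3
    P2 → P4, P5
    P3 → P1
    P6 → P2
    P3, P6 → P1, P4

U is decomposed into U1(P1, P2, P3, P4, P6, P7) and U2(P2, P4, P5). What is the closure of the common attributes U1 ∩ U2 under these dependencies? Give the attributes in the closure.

P1, P2, P3, P4, P5

U1 ∩ U2 = {P2, P4}.
P4 → P3 applies, adding P3
P2 → P4, P5 applies, adding P5
P3 → P1 applies, adding P1
Closure: {P1, P2, P3, P4, P5}.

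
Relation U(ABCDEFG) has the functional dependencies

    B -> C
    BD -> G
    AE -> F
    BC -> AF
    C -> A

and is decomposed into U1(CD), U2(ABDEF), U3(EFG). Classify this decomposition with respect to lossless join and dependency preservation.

lossy and not dependency-preserving

Lossless test (chase): applying each FD to every pair of rows produces no changes in the tableau, so no row becomes fully distinguished — the join is lossy.
Dependency preservation: the restricted closure of {B} across the fragments never reaches {C}, so B → C cannot be enforced without a join — not preserved.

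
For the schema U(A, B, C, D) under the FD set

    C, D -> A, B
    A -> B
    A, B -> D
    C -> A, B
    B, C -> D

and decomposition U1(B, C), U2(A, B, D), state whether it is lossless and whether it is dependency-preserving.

lossy and not dependency-preserving

Lossless test: (B)⁺ = {B}, which is a superkey of neither fragment — lossy.
Dependency preservation: the restricted closure of {C, D} across the fragments never reaches {A, B}, so C, D → A, B cannot be enforced without a join — not preserved.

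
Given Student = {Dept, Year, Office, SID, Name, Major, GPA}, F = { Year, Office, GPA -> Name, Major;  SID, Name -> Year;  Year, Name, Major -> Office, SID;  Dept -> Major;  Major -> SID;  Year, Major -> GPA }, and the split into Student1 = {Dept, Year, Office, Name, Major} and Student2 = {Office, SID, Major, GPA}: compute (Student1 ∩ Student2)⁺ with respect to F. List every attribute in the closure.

Office, SID, Major

Student1 ∩ Student2 = {Office, Major}.
Major → SID applies, adding SID
Closure: {Office, SID, Major}.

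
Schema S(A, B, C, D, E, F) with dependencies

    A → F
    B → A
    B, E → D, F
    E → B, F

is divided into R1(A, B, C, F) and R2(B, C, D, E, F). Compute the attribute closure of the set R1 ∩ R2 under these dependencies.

A, B, C, F

R1 ∩ R2 = {B, C, F}.
B → A applies, adding A
Closure: {A, B, C, F}.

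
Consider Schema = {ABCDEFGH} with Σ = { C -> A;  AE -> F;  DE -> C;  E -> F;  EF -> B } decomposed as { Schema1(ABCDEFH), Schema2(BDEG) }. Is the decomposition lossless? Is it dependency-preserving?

Lossless test: (BDE)⁺ = {ABCDEF}, which is a superkey of neither fragment — lossy.
Dependency preservation: every FD's attributes lie within a single fragment, so each can be enforced locally — preserved.

lossy but dependency-preserving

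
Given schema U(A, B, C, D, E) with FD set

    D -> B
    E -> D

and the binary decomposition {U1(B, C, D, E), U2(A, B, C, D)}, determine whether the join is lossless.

No

Common attributes: U1 ∩ U2 = {B, C, D}.
No dependency enlarges {B, C, D}, so (B, C, D)⁺ = {B, C, D}.
The closure contains neither all of U1 = {B, C, D, E} nor all of U2 = {A, B, C, D}, so the common attributes are not a superkey of either fragment. The join is lossy.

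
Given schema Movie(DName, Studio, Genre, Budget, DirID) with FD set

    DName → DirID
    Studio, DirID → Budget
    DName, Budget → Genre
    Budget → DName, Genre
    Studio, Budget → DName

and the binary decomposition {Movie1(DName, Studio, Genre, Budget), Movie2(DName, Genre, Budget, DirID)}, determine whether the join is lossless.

Yes

Common attributes: Movie1 ∩ Movie2 = {DName, Genre, Budget}.
Closure of {DName, Genre, Budget}: DName → DirID applies, adding DirID. So (DName, Genre, Budget)⁺ = {DName, Genre, Budget, DirID}.
This closure contains every attribute of Movie2, so Movie1 ∩ Movie2 → Movie2. The join is lossless.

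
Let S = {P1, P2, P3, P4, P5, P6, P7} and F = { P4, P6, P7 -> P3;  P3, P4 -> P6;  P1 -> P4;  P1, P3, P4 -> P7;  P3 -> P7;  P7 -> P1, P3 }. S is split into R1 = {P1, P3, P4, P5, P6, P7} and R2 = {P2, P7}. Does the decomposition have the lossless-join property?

Common attributes: R1 ∩ R2 = {P7}.
Closure of {P7}: P7 → P1, P3 applies, adding P1, P3; P1 → P4 applies, adding P4; P3, P4 → P6 applies, adding P6. So (P7)⁺ = {P1, P3, P4, P6, P7}.
The closure contains neither all of R1 = {P1, P3, P4, P5, P6, P7} nor all of R2 = {P2, P7}, so the common attributes are not a superkey of either fragment. The join is lossy.

No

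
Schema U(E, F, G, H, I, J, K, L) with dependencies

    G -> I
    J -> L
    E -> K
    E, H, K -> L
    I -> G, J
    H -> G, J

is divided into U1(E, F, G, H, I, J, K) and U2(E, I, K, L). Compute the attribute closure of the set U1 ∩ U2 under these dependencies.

U1 ∩ U2 = {E, I, K}.
I → G, J applies, adding G, J
J → L applies, adding L
Closure: {E, G, I, J, K, L}.

E, G, I, J, K, L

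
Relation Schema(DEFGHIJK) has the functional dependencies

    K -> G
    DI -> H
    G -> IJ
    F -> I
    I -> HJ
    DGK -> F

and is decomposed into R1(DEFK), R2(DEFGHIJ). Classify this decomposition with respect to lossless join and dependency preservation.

lossy and not dependency-preserving

Lossless test: (DEF)⁺ = {DEFHIJ}, which is a superkey of neither fragment — lossy.
Dependency preservation: the restricted closure of {K} across the fragments never reaches {G}, so K → G cannot be enforced without a join — not preserved.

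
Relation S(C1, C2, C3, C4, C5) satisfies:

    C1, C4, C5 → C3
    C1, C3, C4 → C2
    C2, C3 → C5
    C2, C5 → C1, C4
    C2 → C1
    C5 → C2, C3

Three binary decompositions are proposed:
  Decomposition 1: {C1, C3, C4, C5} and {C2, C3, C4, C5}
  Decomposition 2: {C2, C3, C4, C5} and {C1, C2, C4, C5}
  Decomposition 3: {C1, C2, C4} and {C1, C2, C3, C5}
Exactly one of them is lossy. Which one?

Decomposition 3

Decomposition 1: common = {C3, C4, C5}, closure = {C1, C2, C3, C4, C5} → lossless.
Decomposition 2: common = {C2, C4, C5}, closure = {C1, C2, C3, C4, C5} → lossless.
Decomposition 3: common = {C1, C2}, closure = {C1, C2} → lossy.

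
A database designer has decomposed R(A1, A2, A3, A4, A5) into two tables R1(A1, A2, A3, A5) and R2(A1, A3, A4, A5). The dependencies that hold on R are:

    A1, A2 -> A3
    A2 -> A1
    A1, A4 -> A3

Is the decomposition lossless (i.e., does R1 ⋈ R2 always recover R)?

Common attributes: R1 ∩ R2 = {A1, A3, A5}.
No dependency enlarges {A1, A3, A5}, so (A1, A3, A5)⁺ = {A1, A3, A5}.
The closure contains neither all of R1 = {A1, A2, A3, A5} nor all of R2 = {A1, A3, A4, A5}, so the common attributes are not a superkey of either fragment. The join is lossy.

No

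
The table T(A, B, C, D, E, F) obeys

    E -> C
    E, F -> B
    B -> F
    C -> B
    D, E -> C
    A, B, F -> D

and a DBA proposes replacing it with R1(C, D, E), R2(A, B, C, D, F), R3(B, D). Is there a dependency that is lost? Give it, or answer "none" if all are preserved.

E → C lies within R1.
E, F → B: restricted closure across fragments reaches B.
B → F lies within R2.
C → B lies within R2.
D, E → C lies within R1.
A, B, F → D lies within R2.
Every dependency is enforceable on the fragments, so the decomposition is dependency-preserving.

none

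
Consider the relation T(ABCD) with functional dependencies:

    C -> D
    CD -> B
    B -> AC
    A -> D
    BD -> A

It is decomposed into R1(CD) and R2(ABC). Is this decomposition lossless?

Common attributes: R1 ∩ R2 = {C}.
Closure of {C}: C → D applies, adding D; CD → B applies, adding B; B → AC applies, adding A. So (C)⁺ = {ABCD}.
This closure contains every attribute of R1, so R1 ∩ R2 → R1. The join is lossless.

Yes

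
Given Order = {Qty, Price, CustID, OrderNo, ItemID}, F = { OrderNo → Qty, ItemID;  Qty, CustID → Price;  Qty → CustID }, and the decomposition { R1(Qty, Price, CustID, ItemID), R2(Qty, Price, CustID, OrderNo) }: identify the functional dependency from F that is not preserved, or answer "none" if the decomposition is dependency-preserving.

Check OrderNo → Qty, ItemID: no single fragment contains all of {Qty, OrderNo, ItemID}, and the restricted closure of {OrderNo} across the fragments never reaches {Qty, ItemID}.
Qty, CustID → Price is preserved.
Qty → CustID is preserved.

OrderNo → Qty, ItemID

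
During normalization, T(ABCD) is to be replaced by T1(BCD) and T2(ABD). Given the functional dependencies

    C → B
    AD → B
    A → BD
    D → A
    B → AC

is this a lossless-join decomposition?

Yes

Common attributes: T1 ∩ T2 = {BD}.
Closure of {BD}: D → A applies, adding A; B → AC applies, adding C. So (BD)⁺ = {ABCD}.
This closure contains every attribute of T1, so T1 ∩ T2 → T1. The join is lossless.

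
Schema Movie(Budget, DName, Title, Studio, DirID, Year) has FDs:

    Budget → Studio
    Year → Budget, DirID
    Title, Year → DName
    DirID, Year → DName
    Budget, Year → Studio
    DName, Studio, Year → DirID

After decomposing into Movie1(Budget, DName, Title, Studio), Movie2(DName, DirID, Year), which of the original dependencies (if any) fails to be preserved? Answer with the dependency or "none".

Year → Budget, DirID

Check Year → Budget, DirID: no single fragment contains all of {Budget, DirID, Year}, and the restricted closure of {Year} across the fragments never reaches {Budget, DirID}.
Budget → Studio is preserved.
Title, Year → DName is preserved.
DirID, Year → DName is preserved.
Budget, Year → Studio is preserved.
DName, Studio, Year → DirID is preserved.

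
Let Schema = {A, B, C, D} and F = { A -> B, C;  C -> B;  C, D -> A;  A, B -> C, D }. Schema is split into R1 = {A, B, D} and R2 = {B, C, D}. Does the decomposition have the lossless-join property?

Common attributes: R1 ∩ R2 = {B, D}.
No dependency enlarges {B, D}, so (B, D)⁺ = {B, D}.
The closure contains neither all of R1 = {A, B, D} nor all of R2 = {B, C, D}, so the common attributes are not a superkey of either fragment. The join is lossy.

No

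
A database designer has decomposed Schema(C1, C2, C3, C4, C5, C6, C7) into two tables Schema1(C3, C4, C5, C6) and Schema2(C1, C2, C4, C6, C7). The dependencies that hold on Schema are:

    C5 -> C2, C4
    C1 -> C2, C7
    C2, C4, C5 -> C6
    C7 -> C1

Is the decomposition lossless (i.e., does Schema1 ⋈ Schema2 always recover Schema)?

Common attributes: Schema1 ∩ Schema2 = {C4, C6}.
No dependency enlarges {C4, C6}, so (C4, C6)⁺ = {C4, C6}.
The closure contains neither all of Schema1 = {C3, C4, C5, C6} nor all of Schema2 = {C1, C2, C4, C6, C7}, so the common attributes are not a superkey of either fragment. The join is lossy.

No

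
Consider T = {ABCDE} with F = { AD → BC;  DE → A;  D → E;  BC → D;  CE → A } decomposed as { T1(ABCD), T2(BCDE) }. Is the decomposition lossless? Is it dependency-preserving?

lossless but not dependency-preserving

Lossless test: (BCD)⁺ = {ABCDE}, which contains all of one fragment — lossless.
Dependency preservation: the restricted closure of {CE} across the fragments never reaches {A}, so CE → A cannot be enforced without a join — not preserved.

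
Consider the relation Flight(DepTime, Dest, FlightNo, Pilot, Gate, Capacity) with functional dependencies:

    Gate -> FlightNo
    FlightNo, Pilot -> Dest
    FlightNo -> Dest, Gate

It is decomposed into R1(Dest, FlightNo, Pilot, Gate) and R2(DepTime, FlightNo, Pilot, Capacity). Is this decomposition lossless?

Yes

Common attributes: R1 ∩ R2 = {FlightNo, Pilot}.
Closure of {FlightNo, Pilot}: FlightNo, Pilot → Dest applies, adding Dest; FlightNo → Dest, Gate applies, adding Gate. So (FlightNo, Pilot)⁺ = {Dest, FlightNo, Pilot, Gate}.
This closure contains every attribute of R1, so R1 ∩ R2 → R1. The join is lossless.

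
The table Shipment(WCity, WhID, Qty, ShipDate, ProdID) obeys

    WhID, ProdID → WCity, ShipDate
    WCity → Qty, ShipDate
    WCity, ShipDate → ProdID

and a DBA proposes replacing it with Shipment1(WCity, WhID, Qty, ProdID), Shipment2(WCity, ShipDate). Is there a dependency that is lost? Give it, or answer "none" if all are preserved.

none

WhID, ProdID → WCity, ShipDate: restricted closure across fragments reaches WCity, ShipDate.
WCity → Qty, ShipDate: restricted closure across fragments reaches Qty, ShipDate.
WCity, ShipDate → ProdID: restricted closure across fragments reaches ProdID.
Every dependency is enforceable on the fragments, so the decomposition is dependency-preserving.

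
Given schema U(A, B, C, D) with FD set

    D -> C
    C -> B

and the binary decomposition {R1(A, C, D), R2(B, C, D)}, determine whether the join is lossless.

Common attributes: R1 ∩ R2 = {C, D}.
Closure of {C, D}: C → B applies, adding B. So (C, D)⁺ = {B, C, D}.
This closure contains every attribute of R2, so R1 ∩ R2 → R2. The join is lossless.

Yes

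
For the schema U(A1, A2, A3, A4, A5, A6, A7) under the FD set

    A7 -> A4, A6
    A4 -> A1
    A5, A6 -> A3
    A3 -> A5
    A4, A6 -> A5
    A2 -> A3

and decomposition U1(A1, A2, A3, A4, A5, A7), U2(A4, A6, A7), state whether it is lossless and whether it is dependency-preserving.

Lossless test: (A4, A7)⁺ = {A1, A3, A4, A5, A6, A7}, which contains all of one fragment — lossless.
Dependency preservation: the restricted closure of {A5, A6} across the fragments never reaches {A3}, so A5, A6 → A3 cannot be enforced without a join — not preserved.

lossless but not dependency-preserving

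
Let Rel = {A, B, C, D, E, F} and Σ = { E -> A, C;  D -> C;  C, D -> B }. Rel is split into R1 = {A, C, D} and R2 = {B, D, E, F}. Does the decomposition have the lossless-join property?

Common attributes: R1 ∩ R2 = {D}.
Closure of {D}: D → C applies, adding C; C, D → B applies, adding B. So (D)⁺ = {B, C, D}.
The closure contains neither all of R1 = {A, C, D} nor all of R2 = {B, D, E, F}, so the common attributes are not a superkey of either fragment. The join is lossy.

No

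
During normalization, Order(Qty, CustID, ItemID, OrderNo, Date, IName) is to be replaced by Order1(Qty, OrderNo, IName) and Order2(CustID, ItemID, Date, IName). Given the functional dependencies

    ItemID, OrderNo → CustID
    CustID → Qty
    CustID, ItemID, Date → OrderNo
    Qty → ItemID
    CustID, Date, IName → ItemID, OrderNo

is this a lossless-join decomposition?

Common attributes: Order1 ∩ Order2 = {IName}.
No dependency enlarges {IName}, so (IName)⁺ = {IName}.
The closure contains neither all of Order1 = {Qty, OrderNo, IName} nor all of Order2 = {CustID, ItemID, Date, IName}, so the common attributes are not a superkey of either fragment. The join is lossy.

No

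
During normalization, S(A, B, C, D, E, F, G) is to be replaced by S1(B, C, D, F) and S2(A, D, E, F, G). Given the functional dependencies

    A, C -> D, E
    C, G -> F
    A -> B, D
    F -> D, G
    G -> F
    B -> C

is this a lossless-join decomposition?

No

Common attributes: S1 ∩ S2 = {D, F}.
Closure of {D, F}: F → D, G applies, adding G. So (D, F)⁺ = {D, F, G}.
The closure contains neither all of S1 = {B, C, D, F} nor all of S2 = {A, D, E, F, G}, so the common attributes are not a superkey of either fragment. The join is lossy.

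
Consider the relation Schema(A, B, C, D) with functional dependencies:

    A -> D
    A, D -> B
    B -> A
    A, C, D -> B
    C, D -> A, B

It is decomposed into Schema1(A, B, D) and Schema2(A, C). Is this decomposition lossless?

Yes

Common attributes: Schema1 ∩ Schema2 = {A}.
Closure of {A}: A → D applies, adding D; A, D → B applies, adding B. So (A)⁺ = {A, B, D}.
This closure contains every attribute of Schema1, so Schema1 ∩ Schema2 → Schema1. The join is lossless.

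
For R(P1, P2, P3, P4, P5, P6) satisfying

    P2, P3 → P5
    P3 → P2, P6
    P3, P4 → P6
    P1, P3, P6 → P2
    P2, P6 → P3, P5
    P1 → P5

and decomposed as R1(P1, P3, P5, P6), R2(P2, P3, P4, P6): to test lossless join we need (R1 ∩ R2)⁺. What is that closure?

R1 ∩ R2 = {P3, P6}.
P3 → P2, P6 applies, adding P2
P2, P6 → P3, P5 applies, adding P5
Closure: {P2, P3, P5, P6}.

P2, P3, P5, P6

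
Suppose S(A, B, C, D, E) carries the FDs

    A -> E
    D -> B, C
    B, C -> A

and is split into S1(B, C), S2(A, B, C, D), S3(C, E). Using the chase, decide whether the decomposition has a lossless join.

No

Chase test. Columns are A, B, C, D, E; row i has aⱼ where attribute j ∈ Si, else bᵢⱼ.
Initial tableau (one row per fragment):
  row 1: b11 a2 a3 b14 b15
  row 2: a1 a2 a3 a4 b25
  row 3: b31 b32 a3 b34 a5
Rows 1 and 2 agree on B, C; apply B, C→A and equate their A entries.
Rows 1 and 2 agree on A; apply A→E and equate their E entries.
No row becomes fully distinguished — the join is lossy.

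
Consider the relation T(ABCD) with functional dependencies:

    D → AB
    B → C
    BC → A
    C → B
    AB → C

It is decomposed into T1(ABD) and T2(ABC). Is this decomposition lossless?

Common attributes: T1 ∩ T2 = {AB}.
Closure of {AB}: B → C applies, adding C. So (AB)⁺ = {ABC}.
This closure contains every attribute of T2, so T1 ∩ T2 → T2. The join is lossless.

Yes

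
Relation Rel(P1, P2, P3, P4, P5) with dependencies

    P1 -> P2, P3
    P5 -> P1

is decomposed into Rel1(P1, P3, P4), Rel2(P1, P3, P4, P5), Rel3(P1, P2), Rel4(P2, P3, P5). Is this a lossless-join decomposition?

Yes

Chase test. Columns are P1, P2, P3, P4, P5; row i has aⱼ where attribute j ∈ Reli, else bᵢⱼ.
Initial tableau (one row per fragment):
  row 1: a1 b12 a3 a4 b15
  row 2: a1 b22 a3 a4 a5
  row 3: a1 a2 b33 b34 b35
  row 4: b41 a2 a3 b44 a5
Rows 1 and 2 agree on P1; apply P1→P2, P3 and equate their P2, P3 entries.
Rows 1 and 3 agree on P1; apply P1→P2, P3 and equate their P2, P3 entries.
Rows 2 and 4 agree on P5; apply P5→P1 and equate their P1 entries.
Row 2 is now all distinguished symbols — the join is lossless.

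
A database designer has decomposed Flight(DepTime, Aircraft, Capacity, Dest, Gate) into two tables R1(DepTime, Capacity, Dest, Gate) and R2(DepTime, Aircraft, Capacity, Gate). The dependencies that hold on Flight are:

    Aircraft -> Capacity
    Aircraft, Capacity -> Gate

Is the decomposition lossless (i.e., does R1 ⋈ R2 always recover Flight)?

Common attributes: R1 ∩ R2 = {DepTime, Capacity, Gate}.
No dependency enlarges {DepTime, Capacity, Gate}, so (DepTime, Capacity, Gate)⁺ = {DepTime, Capacity, Gate}.
The closure contains neither all of R1 = {DepTime, Capacity, Dest, Gate} nor all of R2 = {DepTime, Aircraft, Capacity, Gate}, so the common attributes are not a superkey of either fragment. The join is lossy.

No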